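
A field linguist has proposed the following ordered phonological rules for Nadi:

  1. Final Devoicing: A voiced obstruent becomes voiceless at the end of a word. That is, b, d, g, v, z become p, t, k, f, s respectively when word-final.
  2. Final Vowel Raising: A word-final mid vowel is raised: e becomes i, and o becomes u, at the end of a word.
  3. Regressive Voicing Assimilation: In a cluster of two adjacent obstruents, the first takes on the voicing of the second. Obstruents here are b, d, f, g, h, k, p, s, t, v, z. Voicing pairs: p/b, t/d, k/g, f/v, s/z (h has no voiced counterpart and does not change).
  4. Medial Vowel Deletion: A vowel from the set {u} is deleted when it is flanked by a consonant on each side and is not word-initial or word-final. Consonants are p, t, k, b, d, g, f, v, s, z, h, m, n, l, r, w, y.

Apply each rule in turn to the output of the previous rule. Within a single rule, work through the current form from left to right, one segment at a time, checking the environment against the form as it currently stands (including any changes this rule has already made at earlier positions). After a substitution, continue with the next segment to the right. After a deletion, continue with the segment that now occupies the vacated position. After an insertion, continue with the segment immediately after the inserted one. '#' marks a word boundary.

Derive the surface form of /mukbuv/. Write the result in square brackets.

1 Final Devoicing: [mukbuv] → [mukbuf]
2 Final Vowel Raising: no change — [mukbuf]
3 Regressive Voicing Assimilation: [mukbuf] → [mugbuf]
4 Medial Vowel Deletion: [mugbuf] → [mgbf]

[mgbf]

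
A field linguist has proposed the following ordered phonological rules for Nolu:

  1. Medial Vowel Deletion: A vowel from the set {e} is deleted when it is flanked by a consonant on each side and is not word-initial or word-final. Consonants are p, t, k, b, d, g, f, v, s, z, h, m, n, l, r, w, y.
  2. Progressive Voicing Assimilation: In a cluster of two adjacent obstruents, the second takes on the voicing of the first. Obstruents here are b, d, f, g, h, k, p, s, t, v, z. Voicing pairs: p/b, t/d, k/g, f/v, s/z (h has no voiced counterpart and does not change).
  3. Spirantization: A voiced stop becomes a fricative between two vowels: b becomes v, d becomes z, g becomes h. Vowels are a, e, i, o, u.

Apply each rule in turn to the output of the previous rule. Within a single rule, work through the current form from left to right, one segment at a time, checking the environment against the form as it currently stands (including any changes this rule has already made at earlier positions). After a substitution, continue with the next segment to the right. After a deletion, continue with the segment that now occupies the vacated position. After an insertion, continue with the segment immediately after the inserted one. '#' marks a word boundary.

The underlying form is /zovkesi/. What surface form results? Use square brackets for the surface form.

[zovgzi]

1 Medial Vowel Deletion: [zovkesi] → [zovksi]
2 Progressive Voicing Assimilation: [zovksi] → [zovgzi]
3 Spirantization: no change — [zovgzi]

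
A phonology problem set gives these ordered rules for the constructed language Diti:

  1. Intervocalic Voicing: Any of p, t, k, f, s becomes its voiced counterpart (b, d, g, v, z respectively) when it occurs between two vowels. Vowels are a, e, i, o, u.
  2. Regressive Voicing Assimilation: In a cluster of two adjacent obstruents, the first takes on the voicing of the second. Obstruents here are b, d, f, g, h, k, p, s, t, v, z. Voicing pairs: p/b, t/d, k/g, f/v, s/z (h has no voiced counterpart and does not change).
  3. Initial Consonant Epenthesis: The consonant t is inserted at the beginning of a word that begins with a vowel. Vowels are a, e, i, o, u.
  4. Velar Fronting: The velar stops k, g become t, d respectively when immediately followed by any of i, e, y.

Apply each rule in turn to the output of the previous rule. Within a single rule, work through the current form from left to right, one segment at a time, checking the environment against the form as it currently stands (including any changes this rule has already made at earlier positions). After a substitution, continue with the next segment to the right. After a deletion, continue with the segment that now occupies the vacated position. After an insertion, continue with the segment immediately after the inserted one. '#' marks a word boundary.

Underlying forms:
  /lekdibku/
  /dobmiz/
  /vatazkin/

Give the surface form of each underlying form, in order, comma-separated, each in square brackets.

[legdipku], [dobmiz], [vadastin]

/lekdibku/:
  1 Intervocalic Voicing: no change — [lekdibku]
  2 Regressive Voicing Assimilation: [lekdibku] → [legdipku]
  3 Initial Consonant Epenthesis: no change — [legdipku]
  4 Velar Fronting: no change — [legdipku]
/dobmiz/:
  1 Intervocalic Voicing: no change — [dobmiz]
  2 Regressive Voicing Assimilation: no change — [dobmiz]
  3 Initial Consonant Epenthesis: no change — [dobmiz]
  4 Velar Fronting: no change — [dobmiz]
/vatazkin/:
  1 Intervocalic Voicing: [vatazkin] → [vadazkin]
  2 Regressive Voicing Assimilation: [vadazkin] → [vadaskin]
  3 Initial Consonant Epenthesis: no change — [vadaskin]
  4 Velar Fronting: [vadaskin] → [vadastin]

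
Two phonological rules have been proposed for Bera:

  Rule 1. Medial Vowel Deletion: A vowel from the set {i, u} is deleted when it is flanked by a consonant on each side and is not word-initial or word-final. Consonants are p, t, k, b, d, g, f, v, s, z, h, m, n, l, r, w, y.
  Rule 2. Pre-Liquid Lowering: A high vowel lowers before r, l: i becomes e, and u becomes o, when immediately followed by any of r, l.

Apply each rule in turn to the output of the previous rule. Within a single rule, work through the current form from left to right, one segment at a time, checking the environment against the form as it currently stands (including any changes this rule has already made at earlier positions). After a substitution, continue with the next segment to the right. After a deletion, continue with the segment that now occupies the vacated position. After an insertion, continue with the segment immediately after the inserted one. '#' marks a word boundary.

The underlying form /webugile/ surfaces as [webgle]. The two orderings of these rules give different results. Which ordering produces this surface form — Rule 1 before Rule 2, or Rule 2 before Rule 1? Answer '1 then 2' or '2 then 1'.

1 then 2

Order 1 then 2:
  1 Medial Vowel Deletion: [webugile] → [webgle]
  2 Pre-Liquid Lowering: no change — [webgle]
  result: [webgle]
Order 2 then 1:
  2 Pre-Liquid Lowering: [webugile] → [webugele]
  1 Medial Vowel Deletion: [webugele] → [webgele]
  result: [webgele]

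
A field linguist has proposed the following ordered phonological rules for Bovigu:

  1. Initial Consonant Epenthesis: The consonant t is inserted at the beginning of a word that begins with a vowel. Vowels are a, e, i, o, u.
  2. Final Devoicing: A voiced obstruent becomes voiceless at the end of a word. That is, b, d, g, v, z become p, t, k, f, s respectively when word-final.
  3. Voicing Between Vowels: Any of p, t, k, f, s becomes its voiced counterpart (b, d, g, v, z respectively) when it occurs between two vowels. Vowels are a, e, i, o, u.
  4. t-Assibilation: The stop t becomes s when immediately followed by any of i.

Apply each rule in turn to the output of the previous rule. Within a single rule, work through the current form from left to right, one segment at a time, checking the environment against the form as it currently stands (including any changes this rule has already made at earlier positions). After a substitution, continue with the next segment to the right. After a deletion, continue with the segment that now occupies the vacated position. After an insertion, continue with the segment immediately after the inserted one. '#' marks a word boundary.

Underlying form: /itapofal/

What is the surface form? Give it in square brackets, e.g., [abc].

1 Initial Consonant Epenthesis: [itapofal] → [titapofal]
2 Final Devoicing: no change — [titapofal]
3 Voicing Between Vowels: [titapofal] → [tidaboval]
4 t-Assibilation: [tidaboval] → [sidaboval]

[sidaboval]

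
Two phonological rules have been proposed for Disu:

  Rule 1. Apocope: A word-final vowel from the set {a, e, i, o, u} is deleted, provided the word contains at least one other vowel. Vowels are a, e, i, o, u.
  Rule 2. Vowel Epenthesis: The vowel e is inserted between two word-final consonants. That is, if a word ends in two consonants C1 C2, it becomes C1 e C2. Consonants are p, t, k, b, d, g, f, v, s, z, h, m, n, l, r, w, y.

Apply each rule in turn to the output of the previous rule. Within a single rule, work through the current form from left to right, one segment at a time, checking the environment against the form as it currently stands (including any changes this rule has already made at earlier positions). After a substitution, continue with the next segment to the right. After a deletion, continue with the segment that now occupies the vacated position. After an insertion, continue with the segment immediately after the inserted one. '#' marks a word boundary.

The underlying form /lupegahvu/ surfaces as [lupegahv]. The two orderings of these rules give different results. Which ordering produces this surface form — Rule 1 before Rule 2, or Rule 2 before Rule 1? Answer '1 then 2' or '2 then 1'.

Order 1 then 2:
  1 Apocope: [lupegahvu] → [lupegahv]
  2 Vowel Epenthesis: [lupegahv] → [lupegahev]
  result: [lupegahev]
Order 2 then 1:
  2 Vowel Epenthesis: no change — [lupegahvu]
  1 Apocope: [lupegahvu] → [lupegahv]
  result: [lupegahv]

2 then 1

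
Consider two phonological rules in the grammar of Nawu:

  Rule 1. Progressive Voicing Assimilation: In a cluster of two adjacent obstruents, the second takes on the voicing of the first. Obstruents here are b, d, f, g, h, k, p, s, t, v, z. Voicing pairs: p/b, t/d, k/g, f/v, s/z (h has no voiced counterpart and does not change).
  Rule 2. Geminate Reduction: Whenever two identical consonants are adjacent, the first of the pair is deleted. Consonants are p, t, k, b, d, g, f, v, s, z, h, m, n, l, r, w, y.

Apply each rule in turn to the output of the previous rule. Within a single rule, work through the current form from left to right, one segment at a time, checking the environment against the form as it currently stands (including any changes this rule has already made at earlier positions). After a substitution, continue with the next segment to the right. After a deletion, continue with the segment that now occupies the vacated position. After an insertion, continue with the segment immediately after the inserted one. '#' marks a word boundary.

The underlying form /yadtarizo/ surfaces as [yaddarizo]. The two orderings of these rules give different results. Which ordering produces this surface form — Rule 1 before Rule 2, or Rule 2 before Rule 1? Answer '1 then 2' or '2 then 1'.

Order 1 then 2:
  1 Progressive Voicing Assimilation: [yadtarizo] → [yaddarizo]
  2 Geminate Reduction: [yaddarizo] → [yadarizo]
  result: [yadarizo]
Order 2 then 1:
  2 Geminate Reduction: no change — [yadtarizo]
  1 Progressive Voicing Assimilation: [yadtarizo] → [yaddarizo]
  result: [yaddarizo]

2 then 1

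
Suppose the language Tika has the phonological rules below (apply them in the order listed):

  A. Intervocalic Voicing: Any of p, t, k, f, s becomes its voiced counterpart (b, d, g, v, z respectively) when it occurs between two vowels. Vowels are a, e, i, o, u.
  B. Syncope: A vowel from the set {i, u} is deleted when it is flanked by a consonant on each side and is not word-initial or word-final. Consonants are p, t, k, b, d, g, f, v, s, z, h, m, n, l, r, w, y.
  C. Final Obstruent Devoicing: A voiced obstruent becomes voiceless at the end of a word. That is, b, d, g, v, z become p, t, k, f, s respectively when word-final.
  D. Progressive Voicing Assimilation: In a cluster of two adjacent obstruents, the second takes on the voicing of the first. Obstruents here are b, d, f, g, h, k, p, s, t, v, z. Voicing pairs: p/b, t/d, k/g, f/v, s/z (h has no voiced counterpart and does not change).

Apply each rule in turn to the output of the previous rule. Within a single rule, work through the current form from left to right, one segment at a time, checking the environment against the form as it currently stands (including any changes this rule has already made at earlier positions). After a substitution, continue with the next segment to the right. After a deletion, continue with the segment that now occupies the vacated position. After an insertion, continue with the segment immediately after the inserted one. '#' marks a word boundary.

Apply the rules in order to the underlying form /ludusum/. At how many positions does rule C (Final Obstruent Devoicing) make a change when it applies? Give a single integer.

0

A Intervocalic Voicing: [ludusum] → [luduzum]
B Syncope: [luduzum] → [ldzm]
C Final Obstruent Devoicing: no change — [ldzm]
D Progressive Voicing Assimilation: no change — [ldzm]
Rule C changed 0 position(s).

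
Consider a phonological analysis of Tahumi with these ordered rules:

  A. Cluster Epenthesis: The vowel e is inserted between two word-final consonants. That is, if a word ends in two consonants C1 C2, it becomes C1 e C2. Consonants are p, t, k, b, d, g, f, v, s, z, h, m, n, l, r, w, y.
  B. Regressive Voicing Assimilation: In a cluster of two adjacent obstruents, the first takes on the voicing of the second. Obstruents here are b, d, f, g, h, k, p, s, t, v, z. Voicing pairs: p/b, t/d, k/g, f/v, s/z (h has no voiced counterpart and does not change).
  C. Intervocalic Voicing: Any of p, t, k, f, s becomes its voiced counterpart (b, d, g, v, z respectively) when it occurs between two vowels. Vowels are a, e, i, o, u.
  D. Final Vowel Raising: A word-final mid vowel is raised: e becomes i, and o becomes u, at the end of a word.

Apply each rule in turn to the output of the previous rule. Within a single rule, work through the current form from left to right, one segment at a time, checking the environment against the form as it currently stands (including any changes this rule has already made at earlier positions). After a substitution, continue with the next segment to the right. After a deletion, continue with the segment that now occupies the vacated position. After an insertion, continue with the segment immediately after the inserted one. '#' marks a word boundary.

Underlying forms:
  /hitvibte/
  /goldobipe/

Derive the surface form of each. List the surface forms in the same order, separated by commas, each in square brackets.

[hidvipti], [goldobibi]

/hitvibte/:
  A Cluster Epenthesis: no change — [hitvibte]
  B Regressive Voicing Assimilation: [hitvibte] → [hidvipte]
  C Intervocalic Voicing: no change — [hidvipte]
  D Final Vowel Raising: [hidvipte] → [hidvipti]
/goldobipe/:
  A Cluster Epenthesis: no change — [goldobipe]
  B Regressive Voicing Assimilation: no change — [goldobipe]
  C Intervocalic Voicing: [goldobipe] → [goldobibe]
  D Final Vowel Raising: [goldobibe] → [goldobibi]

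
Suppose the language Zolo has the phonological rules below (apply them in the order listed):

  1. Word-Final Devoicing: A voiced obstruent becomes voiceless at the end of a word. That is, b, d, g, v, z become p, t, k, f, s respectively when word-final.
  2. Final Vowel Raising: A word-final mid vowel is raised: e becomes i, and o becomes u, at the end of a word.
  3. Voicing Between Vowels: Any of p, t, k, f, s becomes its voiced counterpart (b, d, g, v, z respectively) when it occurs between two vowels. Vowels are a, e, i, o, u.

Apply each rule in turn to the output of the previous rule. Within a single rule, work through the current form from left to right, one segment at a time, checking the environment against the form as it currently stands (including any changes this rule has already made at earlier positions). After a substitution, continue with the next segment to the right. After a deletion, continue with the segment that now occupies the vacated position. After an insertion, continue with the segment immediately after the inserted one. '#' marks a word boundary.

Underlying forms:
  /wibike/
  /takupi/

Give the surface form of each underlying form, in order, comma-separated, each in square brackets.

[wibigi], [tagubi]

/wibike/:
  1 Word-Final Devoicing: no change — [wibike]
  2 Final Vowel Raising: [wibike] → [wibiki]
  3 Voicing Between Vowels: [wibiki] → [wibigi]
/takupi/:
  1 Word-Final Devoicing: no change — [takupi]
  2 Final Vowel Raising: no change — [takupi]
  3 Voicing Between Vowels: [takupi] → [tagubi]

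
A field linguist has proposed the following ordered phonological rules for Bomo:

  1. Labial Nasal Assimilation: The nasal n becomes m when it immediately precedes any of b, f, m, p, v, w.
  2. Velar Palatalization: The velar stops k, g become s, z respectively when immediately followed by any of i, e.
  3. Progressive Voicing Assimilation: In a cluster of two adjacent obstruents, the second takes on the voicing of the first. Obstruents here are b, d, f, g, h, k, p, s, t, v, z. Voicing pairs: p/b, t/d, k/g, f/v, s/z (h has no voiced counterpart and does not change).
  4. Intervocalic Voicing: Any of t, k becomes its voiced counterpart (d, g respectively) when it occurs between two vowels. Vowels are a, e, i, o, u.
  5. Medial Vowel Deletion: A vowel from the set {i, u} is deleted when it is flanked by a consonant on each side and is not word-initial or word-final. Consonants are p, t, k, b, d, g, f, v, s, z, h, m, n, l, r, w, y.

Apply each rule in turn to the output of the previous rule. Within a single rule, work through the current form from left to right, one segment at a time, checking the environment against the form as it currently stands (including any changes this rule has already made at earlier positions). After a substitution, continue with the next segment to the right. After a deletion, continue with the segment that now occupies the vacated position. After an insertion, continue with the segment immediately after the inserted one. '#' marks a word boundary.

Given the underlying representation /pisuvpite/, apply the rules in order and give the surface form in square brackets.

1 Labial Nasal Assimilation: no change — [pisuvpite]
2 Velar Palatalization: no change — [pisuvpite]
3 Progressive Voicing Assimilation: [pisuvpite] → [pisuvbite]
4 Intervocalic Voicing: [pisuvbite] → [pisuvbide]
5 Medial Vowel Deletion: [pisuvbide] → [psvbde]

[psvbde]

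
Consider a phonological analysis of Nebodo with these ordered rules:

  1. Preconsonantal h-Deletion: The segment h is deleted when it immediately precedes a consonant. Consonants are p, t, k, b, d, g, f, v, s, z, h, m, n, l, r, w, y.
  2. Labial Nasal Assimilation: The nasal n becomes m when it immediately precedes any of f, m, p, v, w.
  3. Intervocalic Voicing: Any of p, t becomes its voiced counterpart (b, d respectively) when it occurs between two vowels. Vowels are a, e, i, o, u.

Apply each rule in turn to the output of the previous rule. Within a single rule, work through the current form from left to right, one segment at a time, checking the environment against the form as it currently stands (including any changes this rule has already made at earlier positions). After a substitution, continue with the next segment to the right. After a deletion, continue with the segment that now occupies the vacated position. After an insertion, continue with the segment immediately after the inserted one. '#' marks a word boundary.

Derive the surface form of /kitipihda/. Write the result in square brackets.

1 Preconsonantal h-Deletion: [kitipihda] → [kitipida]
2 Labial Nasal Assimilation: no change — [kitipida]
3 Intervocalic Voicing: [kitipida] → [kidibida]

[kidibida]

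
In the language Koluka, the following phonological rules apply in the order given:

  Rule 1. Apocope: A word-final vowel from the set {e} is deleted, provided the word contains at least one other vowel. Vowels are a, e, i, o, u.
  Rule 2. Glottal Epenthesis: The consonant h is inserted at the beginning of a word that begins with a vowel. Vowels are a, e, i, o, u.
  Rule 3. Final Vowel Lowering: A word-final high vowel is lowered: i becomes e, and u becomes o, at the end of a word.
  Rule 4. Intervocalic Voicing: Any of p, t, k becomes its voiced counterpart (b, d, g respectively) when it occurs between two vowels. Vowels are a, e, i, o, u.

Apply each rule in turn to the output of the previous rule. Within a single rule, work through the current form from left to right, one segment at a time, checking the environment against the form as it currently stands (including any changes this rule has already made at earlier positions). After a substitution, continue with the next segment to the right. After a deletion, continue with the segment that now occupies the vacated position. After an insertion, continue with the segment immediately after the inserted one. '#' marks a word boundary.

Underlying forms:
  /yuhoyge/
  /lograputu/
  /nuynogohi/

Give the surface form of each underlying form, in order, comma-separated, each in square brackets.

/yuhoyge/:
  Rule 1 Apocope: [yuhoyge] → [yuhoyg]
  Rule 2 Glottal Epenthesis: no change — [yuhoyg]
  Rule 3 Final Vowel Lowering: no change — [yuhoyg]
  Rule 4 Intervocalic Voicing: no change — [yuhoyg]
/lograputu/:
  Rule 1 Apocope: no change — [lograputu]
  Rule 2 Glottal Epenthesis: no change — [lograputu]
  Rule 3 Final Vowel Lowering: [lograputu] → [lograputo]
  Rule 4 Intervocalic Voicing: [lograputo] → [lograbudo]
/nuynogohi/:
  Rule 1 Apocope: no change — [nuynogohi]
  Rule 2 Glottal Epenthesis: no change — [nuynogohi]
  Rule 3 Final Vowel Lowering: [nuynogohi] → [nuynogohe]
  Rule 4 Intervocalic Voicing: no change — [nuynogohe]

[yuhoyg], [lograbudo], [nuynogohe]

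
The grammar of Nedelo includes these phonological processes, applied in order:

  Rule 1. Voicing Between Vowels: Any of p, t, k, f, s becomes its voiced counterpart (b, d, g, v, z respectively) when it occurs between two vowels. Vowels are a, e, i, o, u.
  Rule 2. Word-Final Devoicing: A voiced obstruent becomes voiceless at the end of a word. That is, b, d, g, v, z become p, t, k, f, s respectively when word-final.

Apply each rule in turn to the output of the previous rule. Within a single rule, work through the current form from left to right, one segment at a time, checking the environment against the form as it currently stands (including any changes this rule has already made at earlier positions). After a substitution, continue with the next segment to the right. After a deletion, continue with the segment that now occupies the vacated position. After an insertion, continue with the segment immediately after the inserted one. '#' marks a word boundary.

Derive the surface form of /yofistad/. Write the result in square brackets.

Rule 1 Voicing Between Vowels: [yofistad] → [yovistad]
Rule 2 Word-Final Devoicing: [yovistad] → [yovistat]

[yovistat]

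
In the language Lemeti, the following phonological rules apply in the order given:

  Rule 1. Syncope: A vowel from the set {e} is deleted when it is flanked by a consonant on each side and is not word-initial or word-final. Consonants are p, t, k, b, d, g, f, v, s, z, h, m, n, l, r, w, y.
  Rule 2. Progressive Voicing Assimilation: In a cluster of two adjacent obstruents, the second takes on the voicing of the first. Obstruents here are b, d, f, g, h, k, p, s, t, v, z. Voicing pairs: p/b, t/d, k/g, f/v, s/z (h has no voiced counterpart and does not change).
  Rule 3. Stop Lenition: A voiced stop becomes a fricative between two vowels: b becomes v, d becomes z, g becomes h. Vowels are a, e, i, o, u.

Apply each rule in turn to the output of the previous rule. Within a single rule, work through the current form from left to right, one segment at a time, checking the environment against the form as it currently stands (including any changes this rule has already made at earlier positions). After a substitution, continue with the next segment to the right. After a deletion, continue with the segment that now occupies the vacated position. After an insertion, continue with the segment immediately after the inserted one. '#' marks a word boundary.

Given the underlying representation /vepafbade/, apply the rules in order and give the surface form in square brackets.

Rule 1 Syncope: [vepafbade] → [vpafbade]
Rule 2 Progressive Voicing Assimilation: [vpafbade] → [vbafpade]
Rule 3 Stop Lenition: [vbafpade] → [vbafpaze]

[vbafpaze]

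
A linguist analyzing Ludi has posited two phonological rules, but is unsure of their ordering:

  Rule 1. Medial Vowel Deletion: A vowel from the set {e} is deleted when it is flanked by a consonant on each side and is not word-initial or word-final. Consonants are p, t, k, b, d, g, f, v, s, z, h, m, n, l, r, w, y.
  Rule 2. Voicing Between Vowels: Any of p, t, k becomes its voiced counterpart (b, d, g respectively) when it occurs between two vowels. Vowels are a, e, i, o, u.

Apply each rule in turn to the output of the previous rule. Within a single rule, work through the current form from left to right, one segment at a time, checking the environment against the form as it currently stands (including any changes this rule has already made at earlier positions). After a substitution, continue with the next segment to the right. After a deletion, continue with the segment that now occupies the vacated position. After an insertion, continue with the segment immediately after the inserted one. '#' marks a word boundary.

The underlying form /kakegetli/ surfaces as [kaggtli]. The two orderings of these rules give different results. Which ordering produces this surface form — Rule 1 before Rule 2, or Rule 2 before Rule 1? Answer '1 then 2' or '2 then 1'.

Order 1 then 2:
  1 Medial Vowel Deletion: [kakegetli] → [kakgtli]
  2 Voicing Between Vowels: no change — [kakgtli]
  result: [kakgtli]
Order 2 then 1:
  2 Voicing Between Vowels: [kakegetli] → [kagegetli]
  1 Medial Vowel Deletion: [kagegetli] → [kaggtli]
  result: [kaggtli]

2 then 1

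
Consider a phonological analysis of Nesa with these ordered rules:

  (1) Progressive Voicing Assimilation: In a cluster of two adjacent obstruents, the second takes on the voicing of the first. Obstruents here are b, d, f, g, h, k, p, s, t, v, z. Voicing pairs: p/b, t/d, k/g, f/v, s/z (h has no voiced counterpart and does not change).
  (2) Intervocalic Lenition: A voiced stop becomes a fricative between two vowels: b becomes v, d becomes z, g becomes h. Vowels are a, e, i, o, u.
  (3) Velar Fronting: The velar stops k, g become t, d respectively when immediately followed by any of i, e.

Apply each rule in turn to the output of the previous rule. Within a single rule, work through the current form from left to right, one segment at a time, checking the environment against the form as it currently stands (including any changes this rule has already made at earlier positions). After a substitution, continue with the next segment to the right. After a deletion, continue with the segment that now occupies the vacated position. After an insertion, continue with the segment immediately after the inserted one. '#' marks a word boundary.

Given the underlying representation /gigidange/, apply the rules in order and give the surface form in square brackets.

(1) Progressive Voicing Assimilation: no change — [gigidange]
(2) Intervocalic Lenition: [gigidange] → [gihizange]
(3) Velar Fronting: [gihizange] → [dihizande]

[dihizande]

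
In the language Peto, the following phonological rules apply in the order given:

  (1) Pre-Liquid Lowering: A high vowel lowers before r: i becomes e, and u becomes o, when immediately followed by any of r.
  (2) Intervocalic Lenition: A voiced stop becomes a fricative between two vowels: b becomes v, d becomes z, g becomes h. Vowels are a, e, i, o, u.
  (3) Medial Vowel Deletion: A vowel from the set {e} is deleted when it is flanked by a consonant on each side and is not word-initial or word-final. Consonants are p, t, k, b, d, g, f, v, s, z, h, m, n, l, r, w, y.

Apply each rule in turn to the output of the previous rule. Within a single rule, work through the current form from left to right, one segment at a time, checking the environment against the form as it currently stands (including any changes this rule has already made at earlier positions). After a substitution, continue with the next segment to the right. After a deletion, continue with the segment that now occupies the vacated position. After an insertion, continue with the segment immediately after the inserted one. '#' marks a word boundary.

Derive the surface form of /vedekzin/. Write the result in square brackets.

[vzkzin]

(1) Pre-Liquid Lowering: no change — [vedekzin]
(2) Intervocalic Lenition: [vedekzin] → [vezekzin]
(3) Medial Vowel Deletion: [vezekzin] → [vzkzin]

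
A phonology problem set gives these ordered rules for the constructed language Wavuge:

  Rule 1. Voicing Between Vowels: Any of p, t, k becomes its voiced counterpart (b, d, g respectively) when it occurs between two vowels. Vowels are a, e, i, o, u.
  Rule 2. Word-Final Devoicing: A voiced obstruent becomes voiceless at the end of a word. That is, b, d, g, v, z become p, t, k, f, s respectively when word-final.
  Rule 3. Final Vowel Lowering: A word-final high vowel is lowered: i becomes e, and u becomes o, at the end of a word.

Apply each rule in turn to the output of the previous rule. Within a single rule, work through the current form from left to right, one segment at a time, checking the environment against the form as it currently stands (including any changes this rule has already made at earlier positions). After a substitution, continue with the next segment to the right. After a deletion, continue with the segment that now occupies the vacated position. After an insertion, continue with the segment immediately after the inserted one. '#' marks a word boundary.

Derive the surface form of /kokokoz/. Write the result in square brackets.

[kogogos]

Rule 1 Voicing Between Vowels: [kokokoz] → [kogogoz]
Rule 2 Word-Final Devoicing: [kogogoz] → [kogogos]
Rule 3 Final Vowel Lowering: no change — [kogogos]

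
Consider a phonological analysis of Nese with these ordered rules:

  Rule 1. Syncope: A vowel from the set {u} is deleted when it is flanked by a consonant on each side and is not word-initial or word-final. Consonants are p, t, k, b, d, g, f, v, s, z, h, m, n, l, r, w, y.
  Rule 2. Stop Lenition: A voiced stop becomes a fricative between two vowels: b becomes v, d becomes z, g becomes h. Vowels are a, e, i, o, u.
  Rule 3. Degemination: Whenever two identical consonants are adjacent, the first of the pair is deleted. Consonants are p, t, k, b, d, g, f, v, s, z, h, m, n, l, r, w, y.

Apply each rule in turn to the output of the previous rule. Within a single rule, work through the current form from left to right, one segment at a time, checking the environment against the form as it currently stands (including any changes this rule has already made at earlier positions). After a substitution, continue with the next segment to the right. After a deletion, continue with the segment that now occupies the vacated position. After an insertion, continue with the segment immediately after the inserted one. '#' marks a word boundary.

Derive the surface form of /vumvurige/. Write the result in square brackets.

Rule 1 Syncope: [vumvurige] → [vmvrige]
Rule 2 Stop Lenition: [vmvrige] → [vmvrihe]
Rule 3 Degemination: no change — [vmvrihe]

[vmvrihe]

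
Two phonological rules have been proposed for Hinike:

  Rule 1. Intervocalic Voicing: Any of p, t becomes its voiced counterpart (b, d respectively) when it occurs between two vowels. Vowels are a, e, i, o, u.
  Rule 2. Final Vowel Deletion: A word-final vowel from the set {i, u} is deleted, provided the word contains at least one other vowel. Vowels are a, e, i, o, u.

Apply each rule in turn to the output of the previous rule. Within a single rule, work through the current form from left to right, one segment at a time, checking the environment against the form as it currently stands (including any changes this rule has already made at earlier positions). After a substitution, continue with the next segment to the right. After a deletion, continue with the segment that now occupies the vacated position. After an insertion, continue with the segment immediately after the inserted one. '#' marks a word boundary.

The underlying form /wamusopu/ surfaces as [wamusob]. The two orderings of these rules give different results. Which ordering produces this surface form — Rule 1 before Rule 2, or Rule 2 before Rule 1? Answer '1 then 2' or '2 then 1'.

Order 1 then 2:
  1 Intervocalic Voicing: [wamusopu] → [wamusobu]
  2 Final Vowel Deletion: [wamusobu] → [wamusob]
  result: [wamusob]
Order 2 then 1:
  2 Final Vowel Deletion: [wamusopu] → [wamusop]
  1 Intervocalic Voicing: no change — [wamusop]
  result: [wamusop]

1 then 2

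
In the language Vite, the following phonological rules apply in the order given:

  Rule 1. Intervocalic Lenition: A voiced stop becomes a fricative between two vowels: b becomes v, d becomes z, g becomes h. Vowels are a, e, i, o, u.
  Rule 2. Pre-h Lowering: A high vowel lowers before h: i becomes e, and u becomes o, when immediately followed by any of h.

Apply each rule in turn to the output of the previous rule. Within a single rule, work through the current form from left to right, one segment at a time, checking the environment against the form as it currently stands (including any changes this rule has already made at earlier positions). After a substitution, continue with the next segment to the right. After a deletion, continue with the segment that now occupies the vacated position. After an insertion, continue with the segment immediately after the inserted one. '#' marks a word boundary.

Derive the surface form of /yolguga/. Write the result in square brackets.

Rule 1 Intervocalic Lenition: [yolguga] → [yolguha]
Rule 2 Pre-h Lowering: [yolguha] → [yolgoha]

[yolgoha]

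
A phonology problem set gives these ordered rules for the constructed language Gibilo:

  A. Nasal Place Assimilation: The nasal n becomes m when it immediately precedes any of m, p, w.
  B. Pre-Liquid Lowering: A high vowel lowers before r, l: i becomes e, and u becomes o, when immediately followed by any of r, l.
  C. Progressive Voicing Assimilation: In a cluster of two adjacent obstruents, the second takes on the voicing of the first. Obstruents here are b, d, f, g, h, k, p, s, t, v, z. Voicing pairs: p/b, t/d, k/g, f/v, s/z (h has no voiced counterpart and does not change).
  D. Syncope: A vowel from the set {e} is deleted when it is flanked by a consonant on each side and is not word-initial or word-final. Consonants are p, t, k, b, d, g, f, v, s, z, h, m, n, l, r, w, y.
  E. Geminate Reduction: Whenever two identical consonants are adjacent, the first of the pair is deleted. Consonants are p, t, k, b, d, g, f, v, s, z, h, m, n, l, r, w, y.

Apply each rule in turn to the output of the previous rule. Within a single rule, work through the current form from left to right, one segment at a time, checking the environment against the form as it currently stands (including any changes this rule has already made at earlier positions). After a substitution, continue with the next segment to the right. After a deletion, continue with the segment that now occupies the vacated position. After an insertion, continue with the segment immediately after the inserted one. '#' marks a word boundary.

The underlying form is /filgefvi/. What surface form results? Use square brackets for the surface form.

A Nasal Place Assimilation: no change — [filgefvi]
B Pre-Liquid Lowering: [filgefvi] → [felgefvi]
C Progressive Voicing Assimilation: [felgefvi] → [felgeffi]
D Syncope: [felgeffi] → [flgffi]
E Geminate Reduction: [flgffi] → [flgfi]

[flgfi]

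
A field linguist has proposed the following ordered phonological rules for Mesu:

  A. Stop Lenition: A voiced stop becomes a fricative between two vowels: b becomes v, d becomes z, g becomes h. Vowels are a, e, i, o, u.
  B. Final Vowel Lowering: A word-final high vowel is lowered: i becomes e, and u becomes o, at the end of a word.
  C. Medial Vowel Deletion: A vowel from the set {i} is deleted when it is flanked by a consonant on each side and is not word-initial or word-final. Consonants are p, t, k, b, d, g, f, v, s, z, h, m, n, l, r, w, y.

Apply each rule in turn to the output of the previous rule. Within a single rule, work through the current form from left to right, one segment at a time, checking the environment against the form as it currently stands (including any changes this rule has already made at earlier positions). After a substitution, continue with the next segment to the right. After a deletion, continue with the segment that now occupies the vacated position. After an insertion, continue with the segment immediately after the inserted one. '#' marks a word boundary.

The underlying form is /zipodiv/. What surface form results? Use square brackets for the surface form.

[zpozv]

A Stop Lenition: [zipodiv] → [zipoziv]
B Final Vowel Lowering: no change — [zipoziv]
C Medial Vowel Deletion: [zipoziv] → [zpozv]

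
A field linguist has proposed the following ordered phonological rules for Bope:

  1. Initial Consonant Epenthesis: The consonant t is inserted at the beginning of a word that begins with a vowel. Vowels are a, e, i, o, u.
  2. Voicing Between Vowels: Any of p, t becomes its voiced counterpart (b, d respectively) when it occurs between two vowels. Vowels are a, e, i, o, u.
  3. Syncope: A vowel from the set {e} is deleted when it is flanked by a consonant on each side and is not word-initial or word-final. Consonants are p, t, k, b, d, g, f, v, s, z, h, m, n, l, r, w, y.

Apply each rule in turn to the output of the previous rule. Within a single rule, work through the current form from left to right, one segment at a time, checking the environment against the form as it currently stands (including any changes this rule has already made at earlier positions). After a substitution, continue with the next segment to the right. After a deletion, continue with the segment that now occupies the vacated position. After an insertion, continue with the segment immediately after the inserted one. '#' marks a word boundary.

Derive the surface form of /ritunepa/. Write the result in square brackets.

[ridunba]

1 Initial Consonant Epenthesis: no change — [ritunepa]
2 Voicing Between Vowels: [ritunepa] → [riduneba]
3 Syncope: [riduneba] → [ridunba]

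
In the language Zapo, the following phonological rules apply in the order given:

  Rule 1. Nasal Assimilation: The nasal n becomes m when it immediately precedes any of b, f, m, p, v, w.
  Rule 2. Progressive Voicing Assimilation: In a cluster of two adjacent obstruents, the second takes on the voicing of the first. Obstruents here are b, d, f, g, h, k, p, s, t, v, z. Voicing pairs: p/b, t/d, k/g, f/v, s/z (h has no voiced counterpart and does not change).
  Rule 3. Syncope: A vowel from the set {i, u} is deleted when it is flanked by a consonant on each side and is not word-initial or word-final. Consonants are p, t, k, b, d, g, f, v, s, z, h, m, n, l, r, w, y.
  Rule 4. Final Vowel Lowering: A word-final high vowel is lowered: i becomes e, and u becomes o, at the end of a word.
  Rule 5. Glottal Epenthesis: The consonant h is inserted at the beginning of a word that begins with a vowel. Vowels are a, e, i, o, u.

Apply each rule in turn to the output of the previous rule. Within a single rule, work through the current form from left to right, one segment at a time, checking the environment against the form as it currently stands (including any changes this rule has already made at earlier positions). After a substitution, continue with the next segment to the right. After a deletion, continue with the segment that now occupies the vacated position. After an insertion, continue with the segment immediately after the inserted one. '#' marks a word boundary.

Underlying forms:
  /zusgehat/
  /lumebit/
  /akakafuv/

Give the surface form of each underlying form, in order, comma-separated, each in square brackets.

/zusgehat/:
  Rule 1 Nasal Assimilation: no change — [zusgehat]
  Rule 2 Progressive Voicing Assimilation: [zusgehat] → [zuskehat]
  Rule 3 Syncope: [zuskehat] → [zskehat]
  Rule 4 Final Vowel Lowering: no change — [zskehat]
  Rule 5 Glottal Epenthesis: no change — [zskehat]
/lumebit/:
  Rule 1 Nasal Assimilation: no change — [lumebit]
  Rule 2 Progressive Voicing Assimilation: no change — [lumebit]
  Rule 3 Syncope: [lumebit] → [lmebt]
  Rule 4 Final Vowel Lowering: no change — [lmebt]
  Rule 5 Glottal Epenthesis: no change — [lmebt]
/akakafuv/:
  Rule 1 Nasal Assimilation: no change — [akakafuv]
  Rule 2 Progressive Voicing Assimilation: no change — [akakafuv]
  Rule 3 Syncope: [akakafuv] → [akakafv]
  Rule 4 Final Vowel Lowering: no change — [akakafv]
  Rule 5 Glottal Epenthesis: [akakafv] → [hakakafv]

[zskehat], [lmebt], [hakakafv]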